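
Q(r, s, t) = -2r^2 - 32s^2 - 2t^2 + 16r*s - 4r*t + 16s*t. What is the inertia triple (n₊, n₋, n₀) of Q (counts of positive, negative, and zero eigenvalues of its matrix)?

(0, 1, 2)

The symmetric matrix is A = [[-2, 8, -2], [8, -32, 8], [-2, 8, -2]].
Congruent diagonalization of A (simultaneous row and column reduction) yields pivots -2, 0, 0.
Counting signs: 1 negative, 2 zero.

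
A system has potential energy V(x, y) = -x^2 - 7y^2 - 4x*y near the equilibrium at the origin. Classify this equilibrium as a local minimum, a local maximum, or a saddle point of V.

The Hessian at the origin is H = [[-2, -4], [-4, -14]].
det H = -2·-14 − (-4)² = 12 > 0 and H[1,1] = -2 < 0, so H is negative definite.
Therefore the origin is a local maximum.

local maximum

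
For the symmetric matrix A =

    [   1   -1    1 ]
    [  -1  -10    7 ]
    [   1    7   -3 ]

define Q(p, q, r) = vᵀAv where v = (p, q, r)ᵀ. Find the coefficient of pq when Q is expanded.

-2

The coefficient of pq is A[1,2] + A[2,1] = 2·(-1) = -2.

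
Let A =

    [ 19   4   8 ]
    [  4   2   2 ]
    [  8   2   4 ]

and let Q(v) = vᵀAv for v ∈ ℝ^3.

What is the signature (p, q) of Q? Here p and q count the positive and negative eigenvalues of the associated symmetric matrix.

Row-reducing A symmetrically gives the diagonal entries 19, 22/19, 6/11.
Counting signs: 3 positive.

(3, 0)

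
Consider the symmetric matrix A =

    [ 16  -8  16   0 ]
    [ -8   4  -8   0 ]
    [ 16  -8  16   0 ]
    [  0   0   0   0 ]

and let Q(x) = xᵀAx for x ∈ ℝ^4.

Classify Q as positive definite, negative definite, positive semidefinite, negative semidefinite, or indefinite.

positive semidefinite

Row-reducing A symmetrically gives the diagonal entries 16, 0, 0, 0.
So there are 1 positive, 3 zero pivots.
Hence Q is positive semidefinite.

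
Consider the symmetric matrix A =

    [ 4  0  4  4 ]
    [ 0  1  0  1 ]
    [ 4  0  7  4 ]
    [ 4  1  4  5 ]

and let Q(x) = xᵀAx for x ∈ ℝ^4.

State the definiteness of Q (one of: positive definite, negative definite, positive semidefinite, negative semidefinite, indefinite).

positive semidefinite

Row-reducing A symmetrically gives the diagonal entries 4, 1, 3, 0.
So there are 3 positive, 1 zero pivots.
Hence Q is positive semidefinite.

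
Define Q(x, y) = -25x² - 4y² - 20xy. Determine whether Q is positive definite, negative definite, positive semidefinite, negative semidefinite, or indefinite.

The symmetric matrix is A = [[-25, -10], [-10, -4]].
Applying the same elementary operations to the rows and columns of A produces a congruent diagonal matrix with entries -25, 0.
So there are 1 negative, 1 zero pivots.
Hence Q is negative semidefinite.

negative semidefinite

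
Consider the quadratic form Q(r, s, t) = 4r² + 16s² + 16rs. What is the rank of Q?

1

Write A = [[4, 8, 0], [8, 16, 0], [0, 0, 0]].
Row-reducing A symmetrically gives the diagonal entries 4, 0, 0.
So there are 1 positive, 2 zero pivots.
The rank is the number of nonzero pivots: 1.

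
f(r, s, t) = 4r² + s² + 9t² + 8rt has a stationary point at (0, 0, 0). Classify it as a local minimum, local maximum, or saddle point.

local minimum

The Hessian at the origin is H = [[8, 0, 8], [0, 2, 0], [8, 0, 18]].
An LDLᵀ factorisation of H has diagonal entries 8, 2, 10.
So there are 3 positive pivots.
H is positive definite, so the origin is a strict local minimum.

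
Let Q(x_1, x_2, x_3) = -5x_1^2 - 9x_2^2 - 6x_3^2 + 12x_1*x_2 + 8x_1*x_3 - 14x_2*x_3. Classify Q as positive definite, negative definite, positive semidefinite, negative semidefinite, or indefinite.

negative definite

The associated matrix is A = [[-5, 6, 4], [6, -9, -7], [4, -7, -6]].
Applying the same elementary operations to the rows and columns of A produces a congruent diagonal matrix with entries -5, -9/5, -1/9.
So there are 3 negative pivots.
Hence Q is negative definite.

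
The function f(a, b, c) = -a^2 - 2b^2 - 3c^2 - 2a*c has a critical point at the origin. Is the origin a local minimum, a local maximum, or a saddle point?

The Hessian at the origin is H = [[-2, 0, -2], [0, -4, 0], [-2, 0, -6]].
Congruent diagonalization of H (simultaneous row and column reduction) yields pivots -2, -4, -4.
That gives 3 negative pivots.
H is negative definite, so the origin is a strict local maximum.

local maximum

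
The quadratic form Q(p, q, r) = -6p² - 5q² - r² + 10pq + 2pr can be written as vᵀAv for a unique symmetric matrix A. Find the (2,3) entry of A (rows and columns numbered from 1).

0

The coefficient of q·r in Q is 0. For a symmetric A this equals A[2,3] + A[3,2] = 2·A[2,3].
So A[2,3] = 0/2 = 0.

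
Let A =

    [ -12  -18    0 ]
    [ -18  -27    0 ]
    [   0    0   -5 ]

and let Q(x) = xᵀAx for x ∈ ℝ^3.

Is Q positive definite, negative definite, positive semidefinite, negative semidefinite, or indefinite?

negative semidefinite

Symmetric row and column elimination reduces A to a congruent diagonal form with pivots -12, 0, -5.
That gives 2 negative, 1 zero pivots.
Hence Q is negative semidefinite.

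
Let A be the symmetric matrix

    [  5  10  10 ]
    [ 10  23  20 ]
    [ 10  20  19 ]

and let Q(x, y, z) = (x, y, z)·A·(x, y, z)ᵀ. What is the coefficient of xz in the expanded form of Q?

20

The coefficient of xz is A[1,3] + A[3,1] = 2·10 = 20.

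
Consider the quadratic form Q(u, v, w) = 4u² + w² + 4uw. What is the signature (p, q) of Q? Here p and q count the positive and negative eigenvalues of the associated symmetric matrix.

Write A = [[4, 0, 2], [0, 0, 0], [2, 0, 1]].
Applying the same elementary operations to the rows and columns of A produces a congruent diagonal matrix with entries 4, 0, 0.
That gives 1 positive, 2 zero pivots.

(1, 0)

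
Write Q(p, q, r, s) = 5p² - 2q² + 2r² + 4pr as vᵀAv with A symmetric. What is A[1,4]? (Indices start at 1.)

The coefficient of p·s in Q is 0. For a symmetric A this equals A[1,4] + A[4,1] = 2·A[1,4].
So A[1,4] = 0/2 = 0.

0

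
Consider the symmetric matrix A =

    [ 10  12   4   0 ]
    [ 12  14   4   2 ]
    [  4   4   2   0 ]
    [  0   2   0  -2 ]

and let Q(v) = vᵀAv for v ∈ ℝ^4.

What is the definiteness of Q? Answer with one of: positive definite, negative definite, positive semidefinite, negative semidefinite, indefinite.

Symmetric row and column elimination reduces A to a congruent diagonal form with pivots 10, -2/5, 2, 0.
Counting signs: 2 positive, 1 negative, 1 zero.
Hence Q is indefinite.

indefinite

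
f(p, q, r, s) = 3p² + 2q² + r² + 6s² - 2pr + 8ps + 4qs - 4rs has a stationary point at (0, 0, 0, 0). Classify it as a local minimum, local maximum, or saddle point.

The Hessian at the origin is H = [[6, 0, -2, 8], [0, 4, 0, 4], [-2, 0, 2, -4], [8, 4, -4, 12]].
Applying the same elementary operations to the rows and columns of H produces a congruent diagonal matrix with entries 6, 4, 4/3, -4.
So there are 3 positive, 1 negative pivots.
H is indefinite, so the origin is a saddle point.

saddle point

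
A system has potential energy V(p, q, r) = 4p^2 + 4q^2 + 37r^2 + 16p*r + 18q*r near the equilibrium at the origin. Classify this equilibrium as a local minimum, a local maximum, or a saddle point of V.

The Hessian at the origin is H = [[8, 0, 16], [0, 8, 18], [16, 18, 74]].
An LDLᵀ factorisation of H has diagonal entries 8, 8, 3/2.
That gives 3 positive pivots.
H is positive definite, so the origin is a strict local minimum.

local minimum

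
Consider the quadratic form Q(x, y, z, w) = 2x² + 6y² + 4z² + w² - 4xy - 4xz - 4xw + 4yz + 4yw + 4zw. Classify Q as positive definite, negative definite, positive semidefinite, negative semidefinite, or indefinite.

indefinite

The symmetric matrix is A = [[2, -2, -2, -2], [-2, 6, 2, 2], [-2, 2, 4, 2], [-2, 2, 2, 1]].
Symmetric row and column elimination reduces A to a congruent diagonal form with pivots 2, 4, 2, -1.
Counting signs: 3 positive, 1 negative.
Hence Q is indefinite.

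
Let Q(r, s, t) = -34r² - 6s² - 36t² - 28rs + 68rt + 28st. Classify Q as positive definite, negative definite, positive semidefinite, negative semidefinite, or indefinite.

negative definite

The symmetric matrix of Q is A = [[-34, -14, 34], [-14, -6, 14], [34, 14, -36]].
Leading principal minors: Δ_1 = -34, Δ_2 = 8, Δ_3 = -16.
The signs alternate starting with Δ_1 < 0, so by Sylvester's criterion Q is negative definite.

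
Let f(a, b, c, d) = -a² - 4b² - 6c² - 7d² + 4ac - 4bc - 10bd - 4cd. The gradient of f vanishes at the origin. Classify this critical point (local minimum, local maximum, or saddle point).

local maximum

The Hessian at the origin is H = [[-2, 0, 4, 0], [0, -8, -4, -10], [4, -4, -12, -4], [0, -10, -4, -14]].
Row-reducing H symmetrically gives the diagonal entries -2, -8, -2, -1.
So there are 4 negative pivots.
H is negative definite, so the origin is a strict local maximum.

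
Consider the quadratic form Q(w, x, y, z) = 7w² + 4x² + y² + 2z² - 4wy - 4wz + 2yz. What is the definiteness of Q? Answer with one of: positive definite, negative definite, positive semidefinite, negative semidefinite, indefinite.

The symmetric matrix of Q is A = [[7, 0, -2, -2], [0, 4, 0, 0], [-2, 0, 1, 1], [-2, 0, 1, 2]].
Leading principal minors: Δ_1 = 7, Δ_2 = 28, Δ_3 = 12, Δ_4 = 12.
All leading principal minors are positive, so by Sylvester's criterion Q is positive definite.

positive definite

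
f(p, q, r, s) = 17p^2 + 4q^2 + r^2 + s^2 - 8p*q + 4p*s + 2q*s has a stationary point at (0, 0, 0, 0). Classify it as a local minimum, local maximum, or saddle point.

local minimum

The Hessian at the origin is H = [[34, -8, 0, 4], [-8, 8, 0, 2], [0, 0, 2, 0], [4, 2, 0, 2]].
Row-reducing H symmetrically gives the diagonal entries 34, 104/17, 2, 3/26.
Counting signs: 4 positive.
H is positive definite, so the origin is a strict local minimum.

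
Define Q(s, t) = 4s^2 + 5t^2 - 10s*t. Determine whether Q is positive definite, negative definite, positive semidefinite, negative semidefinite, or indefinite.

indefinite

The associated matrix is A = [[4, -5], [-5, 5]].
Row-reducing A symmetrically gives the diagonal entries 4, -5/4.
That gives 1 positive, 1 negative pivots.
Hence Q is indefinite.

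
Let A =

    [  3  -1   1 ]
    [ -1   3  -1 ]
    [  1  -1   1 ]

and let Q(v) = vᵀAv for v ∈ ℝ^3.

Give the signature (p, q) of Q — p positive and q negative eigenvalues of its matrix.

Symmetric row and column elimination reduces A to a congruent diagonal form with pivots 3, 8/3, 1/2.
Counting signs: 3 positive.

(3, 0)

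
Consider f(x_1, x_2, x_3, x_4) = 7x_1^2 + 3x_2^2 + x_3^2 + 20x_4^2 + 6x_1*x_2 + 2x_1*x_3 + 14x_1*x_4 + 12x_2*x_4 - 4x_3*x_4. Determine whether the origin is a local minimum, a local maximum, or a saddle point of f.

The Hessian at the origin is H = [[14, 6, 2, 14], [6, 6, 0, 12], [2, 0, 2, -4], [14, 12, -4, 40]].
Congruent diagonalization of H (simultaneous row and column reduction) yields pivots 14, 24/7, 3/2, 2.
So there are 4 positive pivots.
H is positive definite, so the origin is a strict local minimum.

local minimum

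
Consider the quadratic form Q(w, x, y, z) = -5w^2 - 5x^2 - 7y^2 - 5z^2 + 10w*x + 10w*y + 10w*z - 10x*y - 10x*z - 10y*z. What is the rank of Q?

Write A = [[-5, 5, 5, 5], [5, -5, -5, -5], [5, -5, -7, -5], [5, -5, -5, -5]].
Row-reducing A symmetrically gives the diagonal entries -5, 0, -2, 0.
So there are 2 negative, 2 zero pivots.
The rank is the number of nonzero pivots: 2.

2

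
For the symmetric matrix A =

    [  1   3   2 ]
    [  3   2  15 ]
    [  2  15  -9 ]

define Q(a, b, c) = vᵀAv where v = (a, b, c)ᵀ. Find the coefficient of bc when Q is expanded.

30

The coefficient of bc is A[2,3] + A[3,2] = 2·15 = 30.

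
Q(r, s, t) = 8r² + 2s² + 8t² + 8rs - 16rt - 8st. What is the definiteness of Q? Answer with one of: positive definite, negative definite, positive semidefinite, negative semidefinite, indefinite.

positive semidefinite

The symmetric matrix is A = [[8, 4, -8], [4, 2, -4], [-8, -4, 8]].
Row-reducing A symmetrically gives the diagonal entries 8, 0, 0.
So there are 1 positive, 2 zero pivots.
Hence Q is positive semidefinite.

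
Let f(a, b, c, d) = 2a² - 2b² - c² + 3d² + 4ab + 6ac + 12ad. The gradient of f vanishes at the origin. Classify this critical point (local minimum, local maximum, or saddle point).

saddle point

The Hessian at the origin is H = [[4, 4, 6, 12], [4, -4, 0, 0], [6, 0, -2, 0], [12, 0, 0, 6]].
Applying the same elementary operations to the rows and columns of H produces a congruent diagonal matrix with entries 4, -8, -13/2, 6/13.
Counting signs: 2 positive, 2 negative.
H is indefinite, so the origin is a saddle point.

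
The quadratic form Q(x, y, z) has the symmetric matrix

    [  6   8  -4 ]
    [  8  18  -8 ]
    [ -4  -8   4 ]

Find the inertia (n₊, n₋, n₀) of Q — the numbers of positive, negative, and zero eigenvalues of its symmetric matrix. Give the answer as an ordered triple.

(3, 0, 0)

Applying the same elementary operations to the rows and columns of A produces a congruent diagonal matrix with entries 6, 22/3, 4/11.
So there are 3 positive pivots.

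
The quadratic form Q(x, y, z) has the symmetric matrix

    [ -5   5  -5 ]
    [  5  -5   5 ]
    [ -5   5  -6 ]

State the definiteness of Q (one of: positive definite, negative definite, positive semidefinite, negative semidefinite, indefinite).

negative semidefinite

Applying the same elementary operations to the rows and columns of A produces a congruent diagonal matrix with entries -5, 0, -1.
Counting signs: 2 negative, 1 zero.
Hence Q is negative semidefinite.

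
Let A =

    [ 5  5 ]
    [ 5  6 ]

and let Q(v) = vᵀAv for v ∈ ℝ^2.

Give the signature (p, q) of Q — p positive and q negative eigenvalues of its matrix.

Applying the same elementary operations to the rows and columns of A produces a congruent diagonal matrix with entries 5, 1.
Counting signs: 2 positive.

(2, 0)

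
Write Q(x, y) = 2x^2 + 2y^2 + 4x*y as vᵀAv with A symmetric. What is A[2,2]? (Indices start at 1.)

The coefficient of y^2 in Q is 2, and that is exactly A[2,2].

2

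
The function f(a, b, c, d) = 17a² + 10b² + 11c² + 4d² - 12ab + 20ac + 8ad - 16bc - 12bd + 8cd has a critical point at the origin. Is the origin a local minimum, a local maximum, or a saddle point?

The Hessian at the origin is H = [[34, -12, 20, 8], [-12, 20, -16, -12], [20, -16, 22, 8], [8, -12, 8, 8]].
Applying the same elementary operations to the rows and columns of H produces a congruent diagonal matrix with entries 34, 268/17, 346/67, 12/173.
So there are 4 positive pivots.
H is positive definite, so the origin is a strict local minimum.

local minimum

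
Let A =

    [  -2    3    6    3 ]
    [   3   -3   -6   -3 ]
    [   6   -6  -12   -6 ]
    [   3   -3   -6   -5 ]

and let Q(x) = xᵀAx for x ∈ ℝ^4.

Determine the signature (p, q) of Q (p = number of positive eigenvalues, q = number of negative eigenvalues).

(1, 2)

Congruent diagonalization of A (simultaneous row and column reduction) yields pivots -2, 3/2, 0, -2.
So there are 1 positive, 2 negative, 1 zero pivots.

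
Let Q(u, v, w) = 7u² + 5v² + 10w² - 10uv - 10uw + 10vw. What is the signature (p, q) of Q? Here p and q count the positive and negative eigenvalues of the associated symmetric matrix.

(3, 0)

Write A = [[7, -5, -5], [-5, 5, 5], [-5, 5, 10]].
Row-reducing A symmetrically gives the diagonal entries 7, 10/7, 5.
So there are 3 positive pivots.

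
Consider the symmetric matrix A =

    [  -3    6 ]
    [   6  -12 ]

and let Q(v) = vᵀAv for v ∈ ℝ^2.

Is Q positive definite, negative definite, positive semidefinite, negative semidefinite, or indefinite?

For the 2×2 matrix [[-3, 6], [6, -12]]: det = -3·-12 − (6)² = 0, trace = -15.
det = 0 so one eigenvalue is zero; the form is semidefinite with the sign of the trace.

negative semidefinite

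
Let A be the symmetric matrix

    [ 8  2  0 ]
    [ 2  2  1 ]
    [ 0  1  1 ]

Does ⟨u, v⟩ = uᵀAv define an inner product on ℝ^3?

Leading principal minors: Δ_1 = 8, Δ_2 = 12, Δ_3 = 4.
All leading principal minors are positive, so by Sylvester's criterion Q is positive definite.
⟨·,·⟩ is an inner product exactly when A is positive definite.

yes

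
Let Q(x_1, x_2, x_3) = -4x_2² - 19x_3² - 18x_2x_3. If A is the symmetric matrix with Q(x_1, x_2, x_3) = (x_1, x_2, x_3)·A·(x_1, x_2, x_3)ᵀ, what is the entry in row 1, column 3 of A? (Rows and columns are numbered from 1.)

0

The coefficient of x_1·x_3 in Q is 0. For a symmetric A this equals A[1,3] + A[3,1] = 2·A[1,3].
So A[1,3] = 0/2 = 0.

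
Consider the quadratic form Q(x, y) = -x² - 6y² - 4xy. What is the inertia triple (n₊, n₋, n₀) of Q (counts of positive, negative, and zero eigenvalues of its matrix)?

The symmetric matrix is A = [[-1, -2], [-2, -6]].
Congruent diagonalization of A (simultaneous row and column reduction) yields pivots -1, -2.
Counting signs: 2 negative.

(0, 2, 0)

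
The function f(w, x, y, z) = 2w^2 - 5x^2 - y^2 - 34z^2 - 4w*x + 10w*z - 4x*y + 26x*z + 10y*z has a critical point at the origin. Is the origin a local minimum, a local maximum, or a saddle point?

The Hessian at the origin is H = [[4, -4, 0, 10], [-4, -10, -4, 26], [0, -4, -2, 10], [10, 26, 10, -68]].
Symmetric row and column elimination reduces H to a congruent diagonal form with pivots 4, -14, -6/7, -1/3.
That gives 1 positive, 3 negative pivots.
H is indefinite, so the origin is a saddle point.

saddle point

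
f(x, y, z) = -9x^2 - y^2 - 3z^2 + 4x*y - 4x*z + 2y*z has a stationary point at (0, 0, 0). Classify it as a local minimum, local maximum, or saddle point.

local maximum

The Hessian at the origin is H = [[-18, 4, -4], [4, -2, 2], [-4, 2, -6]].
Row-reducing H symmetrically gives the diagonal entries -18, -10/9, -4.
That gives 3 negative pivots.
H is negative definite, so the origin is a strict local maximum.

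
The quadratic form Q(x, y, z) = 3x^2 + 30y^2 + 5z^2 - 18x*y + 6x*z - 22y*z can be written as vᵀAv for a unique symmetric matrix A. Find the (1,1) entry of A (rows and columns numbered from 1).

3

The coefficient of x^2 in Q is 3, and that is exactly A[1,1].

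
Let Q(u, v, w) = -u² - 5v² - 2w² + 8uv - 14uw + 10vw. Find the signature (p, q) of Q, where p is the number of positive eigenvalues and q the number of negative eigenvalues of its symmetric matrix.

(1, 2)

The symmetric matrix is A = [[-1, 4, -7], [4, -5, 5], [-7, 5, -2]].
Applying the same elementary operations to the rows and columns of A produces a congruent diagonal matrix with entries -1, 11, -12/11.
So there are 1 positive, 2 negative pivots.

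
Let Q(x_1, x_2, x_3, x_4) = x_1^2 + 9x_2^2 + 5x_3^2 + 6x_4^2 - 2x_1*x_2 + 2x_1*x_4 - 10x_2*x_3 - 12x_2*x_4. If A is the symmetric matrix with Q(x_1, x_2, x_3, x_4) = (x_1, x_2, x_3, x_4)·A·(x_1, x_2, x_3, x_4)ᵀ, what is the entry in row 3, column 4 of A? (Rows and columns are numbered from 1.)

0

The coefficient of x_3·x_4 in Q is 0. For a symmetric A this equals A[3,4] + A[4,3] = 2·A[3,4].
So A[3,4] = 0/2 = 0.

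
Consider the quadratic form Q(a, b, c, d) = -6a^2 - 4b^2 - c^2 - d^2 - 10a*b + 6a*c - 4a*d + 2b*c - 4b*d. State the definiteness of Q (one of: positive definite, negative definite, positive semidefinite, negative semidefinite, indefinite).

indefinite

The symmetric matrix is A = [[-6, -5, 3, -2], [-5, -4, 1, -2], [3, 1, -1, 0], [-2, -2, 0, -1]].
Symmetric row and column elimination reduces A to a congruent diagonal form with pivots -6, 1/6, -13, 3/13.
Counting signs: 2 positive, 2 negative.
Hence Q is indefinite.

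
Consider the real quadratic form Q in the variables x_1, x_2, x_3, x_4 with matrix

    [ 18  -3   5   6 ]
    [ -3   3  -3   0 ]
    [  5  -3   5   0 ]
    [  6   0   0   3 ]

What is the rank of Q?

4

Row-reducing A symmetrically gives the diagonal entries 18, 5/2, 26/15, 3/13.
So there are 4 positive pivots.
The rank is the number of nonzero pivots: 4.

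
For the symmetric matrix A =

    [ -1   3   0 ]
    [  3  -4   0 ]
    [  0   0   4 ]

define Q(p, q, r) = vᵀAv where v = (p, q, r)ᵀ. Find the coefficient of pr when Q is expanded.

0

The coefficient of pr is A[1,3] + A[3,1] = 2·0 = 0.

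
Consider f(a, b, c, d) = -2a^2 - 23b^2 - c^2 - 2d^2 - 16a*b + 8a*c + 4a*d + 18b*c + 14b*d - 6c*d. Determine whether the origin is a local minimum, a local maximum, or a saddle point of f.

saddle point

The Hessian at the origin is H = [[-4, -16, 8, 4], [-16, -46, 18, 14], [8, 18, -2, -6], [4, 14, -6, -4]].
Row-reducing H symmetrically gives the diagonal entries -4, 18, 28/9, -2/7.
That gives 2 positive, 2 negative pivots.
H is indefinite, so the origin is a saddle point.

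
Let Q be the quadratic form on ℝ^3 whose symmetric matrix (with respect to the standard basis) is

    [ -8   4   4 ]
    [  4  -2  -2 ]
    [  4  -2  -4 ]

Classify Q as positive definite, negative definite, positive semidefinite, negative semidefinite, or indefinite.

Symmetric row and column elimination reduces A to a congruent diagonal form with pivots -8, 0, -2.
So there are 2 negative, 1 zero pivots.
Hence Q is negative semidefinite.

negative semidefinite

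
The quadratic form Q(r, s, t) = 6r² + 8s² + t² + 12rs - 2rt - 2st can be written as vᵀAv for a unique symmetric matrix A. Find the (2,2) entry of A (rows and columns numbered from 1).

8

The coefficient of s² in Q is 8, and that is exactly A[2,2].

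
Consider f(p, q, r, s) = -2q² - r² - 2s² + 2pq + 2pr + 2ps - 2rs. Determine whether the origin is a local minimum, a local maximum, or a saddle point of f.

saddle point

The Hessian at the origin is H = [[0, 2, 2, 2], [2, -4, 0, 0], [2, 0, -2, -2], [2, 0, -2, -4]].
H is indefinite, so the origin is a saddle point.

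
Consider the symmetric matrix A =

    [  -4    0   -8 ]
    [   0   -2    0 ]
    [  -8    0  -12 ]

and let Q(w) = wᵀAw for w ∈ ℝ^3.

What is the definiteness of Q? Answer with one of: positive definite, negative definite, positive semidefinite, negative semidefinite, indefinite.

indefinite

Row-reducing A symmetrically gives the diagonal entries -4, -2, 4.
Counting signs: 1 positive, 2 negative.
Hence Q is indefinite.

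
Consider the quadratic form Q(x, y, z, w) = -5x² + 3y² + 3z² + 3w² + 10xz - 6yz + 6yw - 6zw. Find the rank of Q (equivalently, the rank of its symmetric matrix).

The symmetric matrix is A = [[-5, 0, 5, 0], [0, 3, -3, 3], [5, -3, 3, -3], [0, 3, -3, 3]].
Applying the same elementary operations to the rows and columns of A produces a congruent diagonal matrix with entries -5, 3, 5, 0.
So there are 2 positive, 1 negative, 1 zero pivots.
The rank is the number of nonzero pivots: 3.

3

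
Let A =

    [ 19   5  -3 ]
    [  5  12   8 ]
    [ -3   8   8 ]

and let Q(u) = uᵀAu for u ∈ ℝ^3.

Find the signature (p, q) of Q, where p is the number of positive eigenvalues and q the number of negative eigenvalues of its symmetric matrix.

(3, 0)

Applying the same elementary operations to the rows and columns of A produces a congruent diagonal matrix with entries 19, 203/19, 60/203.
That gives 3 positive pivots.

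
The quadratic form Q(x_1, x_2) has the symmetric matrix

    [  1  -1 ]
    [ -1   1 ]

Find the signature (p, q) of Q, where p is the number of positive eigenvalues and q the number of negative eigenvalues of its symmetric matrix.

Congruent diagonalization of A (simultaneous row and column reduction) yields pivots 1, 0.
That gives 1 positive, 1 zero pivots.

(1, 0)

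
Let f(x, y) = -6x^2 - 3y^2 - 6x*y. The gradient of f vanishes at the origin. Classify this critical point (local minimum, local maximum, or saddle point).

local maximum

The Hessian at the origin is H = [[-12, -6], [-6, -6]].
det H = -12·-6 − (-6)² = 36 > 0 and H[1,1] = -12 < 0, so H is negative definite.
Therefore the origin is a local maximum.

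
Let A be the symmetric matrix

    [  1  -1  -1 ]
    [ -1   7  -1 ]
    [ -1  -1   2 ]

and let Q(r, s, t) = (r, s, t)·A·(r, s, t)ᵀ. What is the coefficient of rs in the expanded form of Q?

-2

The coefficient of rs is A[1,2] + A[2,1] = 2·(-1) = -2.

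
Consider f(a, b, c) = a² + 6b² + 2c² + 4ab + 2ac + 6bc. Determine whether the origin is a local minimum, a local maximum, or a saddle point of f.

local minimum

The Hessian at the origin is H = [[2, 4, 2], [4, 12, 6], [2, 6, 4]].
An LDLᵀ factorisation of H has diagonal entries 2, 4, 1.
Counting signs: 3 positive.
H is positive definite, so the origin is a strict local minimum.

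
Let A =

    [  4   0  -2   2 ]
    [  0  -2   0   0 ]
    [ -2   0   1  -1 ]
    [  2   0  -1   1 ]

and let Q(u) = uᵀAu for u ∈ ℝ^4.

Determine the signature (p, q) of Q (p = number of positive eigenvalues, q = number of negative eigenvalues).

Symmetric row and column elimination reduces A to a congruent diagonal form with pivots 4, -2, 0, 0.
That gives 1 positive, 1 negative, 2 zero pivots.

(1, 1)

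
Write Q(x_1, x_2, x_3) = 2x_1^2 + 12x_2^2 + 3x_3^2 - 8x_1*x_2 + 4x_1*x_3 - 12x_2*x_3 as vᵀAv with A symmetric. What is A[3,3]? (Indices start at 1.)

The coefficient of x_3^2 in Q is 3, and that is exactly A[3,3].

3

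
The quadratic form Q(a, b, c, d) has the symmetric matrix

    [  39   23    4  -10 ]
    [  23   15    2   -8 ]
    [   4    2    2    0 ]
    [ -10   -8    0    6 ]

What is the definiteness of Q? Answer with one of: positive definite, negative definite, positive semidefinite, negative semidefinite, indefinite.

Leading principal minors: Δ_1 = 39, Δ_2 = 56, Δ_3 = 84, Δ_4 = 16.
All leading principal minors are positive, so by Sylvester's criterion Q is positive definite.

positive definite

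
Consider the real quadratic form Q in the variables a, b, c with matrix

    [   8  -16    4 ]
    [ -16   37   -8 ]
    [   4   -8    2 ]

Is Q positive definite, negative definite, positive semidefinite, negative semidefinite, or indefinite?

positive semidefinite

Row-reducing A symmetrically gives the diagonal entries 8, 5, 0.
Counting signs: 2 positive, 1 zero.
Hence Q is positive semidefinite.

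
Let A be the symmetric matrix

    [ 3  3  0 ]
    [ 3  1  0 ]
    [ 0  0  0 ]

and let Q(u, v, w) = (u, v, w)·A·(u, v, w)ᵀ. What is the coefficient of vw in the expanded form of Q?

The coefficient of vw is A[2,3] + A[3,2] = 2·0 = 0.

0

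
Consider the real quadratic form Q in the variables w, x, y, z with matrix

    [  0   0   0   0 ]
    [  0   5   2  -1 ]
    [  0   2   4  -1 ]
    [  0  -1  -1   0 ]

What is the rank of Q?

Congruent diagonalization of A (simultaneous row and column reduction) yields pivots 0, 5, 16/5, -5/16.
Counting signs: 2 positive, 1 negative, 1 zero.
The rank is the number of nonzero pivots: 3.

3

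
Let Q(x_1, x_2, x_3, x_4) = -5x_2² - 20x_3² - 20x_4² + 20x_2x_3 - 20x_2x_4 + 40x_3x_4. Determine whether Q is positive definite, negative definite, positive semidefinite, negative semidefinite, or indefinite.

negative semidefinite

The symmetric matrix is A = [[0, 0, 0, 0], [0, -5, 10, -10], [0, 10, -20, 20], [0, -10, 20, -20]].
Applying the same elementary operations to the rows and columns of A produces a congruent diagonal matrix with entries 0, -5, 0, 0.
Counting signs: 1 negative, 3 zero.
Hence Q is negative semidefinite.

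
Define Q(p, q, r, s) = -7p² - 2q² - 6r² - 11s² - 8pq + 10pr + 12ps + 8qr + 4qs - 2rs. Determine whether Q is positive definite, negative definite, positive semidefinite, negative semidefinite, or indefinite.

indefinite

The symmetric matrix is A = [[-7, -4, 5, 6], [-4, -2, 4, 2], [5, 4, -6, -1], [6, 2, -1, -11]].
Symmetric row and column elimination reduces A to a congruent diagonal form with pivots -7, 2/7, -7, -10/7.
That gives 1 positive, 3 negative pivots.
Hence Q is indefinite.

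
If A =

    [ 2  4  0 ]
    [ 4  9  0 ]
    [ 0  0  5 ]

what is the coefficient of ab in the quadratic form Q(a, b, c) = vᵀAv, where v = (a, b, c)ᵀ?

The coefficient of ab is A[1,2] + A[2,1] = 2·4 = 8.

8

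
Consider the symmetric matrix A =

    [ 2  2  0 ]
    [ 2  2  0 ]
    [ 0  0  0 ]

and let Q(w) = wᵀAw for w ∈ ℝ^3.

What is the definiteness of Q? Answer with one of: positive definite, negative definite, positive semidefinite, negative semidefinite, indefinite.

positive semidefinite

Congruent diagonalization of A (simultaneous row and column reduction) yields pivots 2, 0, 0.
Counting signs: 1 positive, 2 zero.
Hence Q is positive semidefinite.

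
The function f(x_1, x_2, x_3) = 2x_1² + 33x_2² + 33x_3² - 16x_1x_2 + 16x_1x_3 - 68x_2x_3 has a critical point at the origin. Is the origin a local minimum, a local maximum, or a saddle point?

saddle point

The Hessian at the origin is H = [[4, -16, 16], [-16, 66, -68], [16, -68, 66]].
Row-reducing H symmetrically gives the diagonal entries 4, 2, -6.
So there are 2 positive, 1 negative pivots.
H is indefinite, so the origin is a saddle point.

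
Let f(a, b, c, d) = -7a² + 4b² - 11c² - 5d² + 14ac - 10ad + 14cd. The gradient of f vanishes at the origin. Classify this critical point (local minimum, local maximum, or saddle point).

saddle point

The Hessian at the origin is H = [[-14, 0, 14, -10], [0, 8, 0, 0], [14, 0, -22, 14], [-10, 0, 14, -10]].
Congruent diagonalization of H (simultaneous row and column reduction) yields pivots -14, 8, -8, -6/7.
That gives 1 positive, 3 negative pivots.
H is indefinite, so the origin is a saddle point.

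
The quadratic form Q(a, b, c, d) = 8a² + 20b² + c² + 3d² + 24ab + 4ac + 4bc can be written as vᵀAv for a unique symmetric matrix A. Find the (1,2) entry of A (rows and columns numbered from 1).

12

The coefficient of a·b in Q is 24. For a symmetric A this equals A[1,2] + A[2,1] = 2·A[1,2].
So A[1,2] = 24/2 = 12.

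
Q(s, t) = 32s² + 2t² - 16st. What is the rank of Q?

Write A = [[32, -8], [-8, 2]].
Row-reducing A symmetrically gives the diagonal entries 32, 0.
That gives 1 positive, 1 zero pivots.
The rank is the number of nonzero pivots: 1.

1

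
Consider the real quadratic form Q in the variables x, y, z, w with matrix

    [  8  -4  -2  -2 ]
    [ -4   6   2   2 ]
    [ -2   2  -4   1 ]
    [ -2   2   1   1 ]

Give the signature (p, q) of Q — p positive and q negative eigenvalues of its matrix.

(3, 1)

Row-reducing A symmetrically gives the diagonal entries 8, 4, -19/4, 5/19.
Counting signs: 3 positive, 1 negative.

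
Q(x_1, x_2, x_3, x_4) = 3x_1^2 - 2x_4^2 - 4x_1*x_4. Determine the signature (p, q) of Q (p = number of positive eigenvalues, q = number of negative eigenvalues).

The symmetric matrix is A = [[3, 0, 0, -2], [0, 0, 0, 0], [0, 0, 0, 0], [-2, 0, 0, -2]].
Congruent diagonalization of A (simultaneous row and column reduction) yields pivots 3, 0, 0, -10/3.
Counting signs: 1 positive, 1 negative, 2 zero.

(1, 1)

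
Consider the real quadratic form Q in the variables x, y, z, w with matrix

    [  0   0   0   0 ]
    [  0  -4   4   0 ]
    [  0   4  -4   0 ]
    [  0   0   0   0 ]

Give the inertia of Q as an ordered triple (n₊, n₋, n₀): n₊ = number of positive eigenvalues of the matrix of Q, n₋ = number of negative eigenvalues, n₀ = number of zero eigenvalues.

Congruent diagonalization of A (simultaneous row and column reduction) yields pivots 0, -4, 0, 0.
Counting signs: 1 negative, 3 zero.

(0, 1, 3)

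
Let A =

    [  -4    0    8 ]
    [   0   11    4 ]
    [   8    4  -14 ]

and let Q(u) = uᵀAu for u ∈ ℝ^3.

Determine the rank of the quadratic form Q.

3

Row-reducing A symmetrically gives the diagonal entries -4, 11, 6/11.
Counting signs: 2 positive, 1 negative.
The rank is the number of nonzero pivots: 3.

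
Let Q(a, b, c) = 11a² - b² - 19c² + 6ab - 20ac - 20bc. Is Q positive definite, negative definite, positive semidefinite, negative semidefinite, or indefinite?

indefinite

Write A = [[11, 3, -10], [3, -1, -10], [-10, -10, -19]].
Row-reducing A symmetrically gives the diagonal entries 11, -20/11, 1.
That gives 2 positive, 1 negative pivots.
Hence Q is indefinite.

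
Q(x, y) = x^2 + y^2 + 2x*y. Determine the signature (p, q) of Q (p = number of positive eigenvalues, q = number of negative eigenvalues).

The associated matrix is A = [[1, 1], [1, 1]].
Congruent diagonalization of A (simultaneous row and column reduction) yields pivots 1, 0.
Counting signs: 1 positive, 1 zero.

(1, 0)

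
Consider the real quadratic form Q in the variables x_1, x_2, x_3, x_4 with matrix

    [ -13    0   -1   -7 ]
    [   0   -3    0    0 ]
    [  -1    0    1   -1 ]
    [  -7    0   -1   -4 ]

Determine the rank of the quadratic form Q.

4

Symmetric row and column elimination reduces A to a congruent diagonal form with pivots -13, -3, 14/13, -3/7.
So there are 1 positive, 3 negative pivots.
The rank is the number of nonzero pivots: 4.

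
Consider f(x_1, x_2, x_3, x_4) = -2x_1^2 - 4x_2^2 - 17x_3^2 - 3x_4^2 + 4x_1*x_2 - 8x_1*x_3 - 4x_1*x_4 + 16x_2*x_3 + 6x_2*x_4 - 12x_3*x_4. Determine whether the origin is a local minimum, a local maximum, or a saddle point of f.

local maximum

The Hessian at the origin is H = [[-4, 4, -8, -4], [4, -8, 16, 6], [-8, 16, -34, -12], [-4, 6, -12, -6]].
Congruent diagonalization of H (simultaneous row and column reduction) yields pivots -4, -4, -2, -1.
So there are 4 negative pivots.
H is negative definite, so the origin is a strict local maximum.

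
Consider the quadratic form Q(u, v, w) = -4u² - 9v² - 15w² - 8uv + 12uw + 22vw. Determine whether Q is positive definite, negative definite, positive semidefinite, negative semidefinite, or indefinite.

negative definite

Write A = [[-4, -4, 6], [-4, -9, 11], [6, 11, -15]].
Applying the same elementary operations to the rows and columns of A produces a congruent diagonal matrix with entries -4, -5, -1.
Counting signs: 3 negative.
Hence Q is negative definite.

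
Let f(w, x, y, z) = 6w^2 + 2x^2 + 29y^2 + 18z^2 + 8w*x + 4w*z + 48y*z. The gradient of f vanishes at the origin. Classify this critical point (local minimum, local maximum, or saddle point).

The Hessian at the origin is H = [[12, 8, 0, 4], [8, 4, 0, 0], [0, 0, 58, 48], [4, 0, 48, 36]].
Congruent diagonalization of H (simultaneous row and column reduction) yields pivots 12, -4/3, 58, 8/29.
So there are 3 positive, 1 negative pivots.
H is indefinite, so the origin is a saddle point.

saddle point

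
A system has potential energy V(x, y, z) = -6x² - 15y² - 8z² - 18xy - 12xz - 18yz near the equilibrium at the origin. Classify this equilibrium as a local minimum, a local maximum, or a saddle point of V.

local maximum

The Hessian at the origin is H = [[-12, -18, -12], [-18, -30, -18], [-12, -18, -16]].
An LDLᵀ factorisation of H has diagonal entries -12, -3, -4.
Counting signs: 3 negative.
H is negative definite, so the origin is a strict local maximum.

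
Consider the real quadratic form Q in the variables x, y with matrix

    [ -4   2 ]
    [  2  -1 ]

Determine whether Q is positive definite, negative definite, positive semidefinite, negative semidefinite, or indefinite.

negative semidefinite

For the 2×2 matrix [[-4, 2], [2, -1]]: det = -4·-1 − (2)² = 0, trace = -5.
det = 0 so one eigenvalue is zero; the form is semidefinite with the sign of the trace.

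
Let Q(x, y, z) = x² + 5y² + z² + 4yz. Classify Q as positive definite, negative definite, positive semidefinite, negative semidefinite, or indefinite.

positive definite

The symmetric matrix of Q is A = [[1, 0, 0], [0, 5, 2], [0, 2, 1]].
Leading principal minors: Δ_1 = 1, Δ_2 = 5, Δ_3 = 1.
All leading principal minors are positive, so by Sylvester's criterion Q is positive definite.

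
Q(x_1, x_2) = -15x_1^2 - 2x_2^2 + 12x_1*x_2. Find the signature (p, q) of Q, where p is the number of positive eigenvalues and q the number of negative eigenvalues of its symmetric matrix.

Write A = [[-15, 6], [6, -2]].
Symmetric row and column elimination reduces A to a congruent diagonal form with pivots -15, 2/5.
That gives 1 positive, 1 negative pivots.

(1, 1)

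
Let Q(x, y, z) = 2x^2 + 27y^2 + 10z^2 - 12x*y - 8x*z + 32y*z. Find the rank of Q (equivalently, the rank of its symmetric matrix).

3

Write A = [[2, -6, -4], [-6, 27, 16], [-4, 16, 10]].
Row-reducing A symmetrically gives the diagonal entries 2, 9, 2/9.
Counting signs: 3 positive.
The rank is the number of nonzero pivots: 3.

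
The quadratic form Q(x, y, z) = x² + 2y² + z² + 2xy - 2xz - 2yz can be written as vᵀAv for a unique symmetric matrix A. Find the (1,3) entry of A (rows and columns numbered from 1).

-1

The coefficient of x·z in Q is -2. For a symmetric A this equals A[1,3] + A[3,1] = 2·A[1,3].
So A[1,3] = -2/2 = -1.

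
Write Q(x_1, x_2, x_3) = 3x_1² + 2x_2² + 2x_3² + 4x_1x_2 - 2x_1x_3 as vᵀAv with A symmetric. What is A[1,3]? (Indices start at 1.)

-1

The coefficient of x_1·x_3 in Q is -2. For a symmetric A this equals A[1,3] + A[3,1] = 2·A[1,3].
So A[1,3] = -2/2 = -1.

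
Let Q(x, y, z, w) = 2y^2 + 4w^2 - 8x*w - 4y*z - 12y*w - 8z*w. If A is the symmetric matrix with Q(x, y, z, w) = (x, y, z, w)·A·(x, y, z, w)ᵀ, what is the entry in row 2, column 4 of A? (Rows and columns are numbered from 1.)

-6

The coefficient of y·w in Q is -12. For a symmetric A this equals A[2,4] + A[4,2] = 2·A[2,4].
So A[2,4] = -12/2 = -6.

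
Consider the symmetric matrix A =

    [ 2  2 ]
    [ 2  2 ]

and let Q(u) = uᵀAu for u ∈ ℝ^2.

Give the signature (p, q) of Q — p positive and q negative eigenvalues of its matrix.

Symmetric row and column elimination reduces A to a congruent diagonal form with pivots 2, 0.
So there are 1 positive, 1 zero pivots.

(1, 0)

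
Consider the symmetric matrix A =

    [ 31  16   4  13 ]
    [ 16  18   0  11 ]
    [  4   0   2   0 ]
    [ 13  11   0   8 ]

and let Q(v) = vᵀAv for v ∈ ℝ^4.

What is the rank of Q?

Row-reducing A symmetrically gives the diagonal entries 31, 302/31, 158/151, 15/158.
So there are 4 positive pivots.
The rank is the number of nonzero pivots: 4.

4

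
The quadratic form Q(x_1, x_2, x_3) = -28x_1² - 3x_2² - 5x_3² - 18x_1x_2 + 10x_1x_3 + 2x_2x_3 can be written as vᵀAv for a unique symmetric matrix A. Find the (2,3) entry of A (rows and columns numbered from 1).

The coefficient of x_2·x_3 in Q is 2. For a symmetric A this equals A[2,3] + A[3,2] = 2·A[2,3].
So A[2,3] = 2/2 = 1.

1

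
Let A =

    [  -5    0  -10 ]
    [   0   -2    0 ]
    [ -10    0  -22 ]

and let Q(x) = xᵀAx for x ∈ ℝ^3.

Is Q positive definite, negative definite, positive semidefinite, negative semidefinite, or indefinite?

negative definite

Leading principal minors: Δ_1 = -5, Δ_2 = 10, Δ_3 = -20.
The signs alternate starting with Δ_1 < 0, so by Sylvester's criterion Q is negative definite.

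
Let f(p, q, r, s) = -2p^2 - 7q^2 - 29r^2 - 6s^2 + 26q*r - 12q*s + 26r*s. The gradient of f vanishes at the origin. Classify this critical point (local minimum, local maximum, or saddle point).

local maximum

The Hessian at the origin is H = [[-4, 0, 0, 0], [0, -14, 26, -12], [0, 26, -58, 26], [0, -12, 26, -12]].
Congruent diagonalization of H (simultaneous row and column reduction) yields pivots -4, -14, -68/7, -5/17.
So there are 4 negative pivots.
H is negative definite, so the origin is a strict local maximum.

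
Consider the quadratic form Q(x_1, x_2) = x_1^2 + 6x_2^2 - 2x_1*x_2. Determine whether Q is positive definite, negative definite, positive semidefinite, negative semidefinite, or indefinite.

positive definite

The symmetric matrix of Q is [[1, -1], [-1, 6]].
For the 2×2 matrix [[1, -1], [-1, 6]]: det = 1·6 − (-1)² = 5, trace = 7.
det > 0 so both eigenvalues share the sign of the trace; trace = 7 > 0 ⇒ both positive.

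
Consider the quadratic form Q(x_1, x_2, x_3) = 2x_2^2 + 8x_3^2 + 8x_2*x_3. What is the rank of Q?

1

The associated matrix is A = [[0, 0, 0], [0, 2, 4], [0, 4, 8]].
Row-reducing A symmetrically gives the diagonal entries 0, 2, 0.
That gives 1 positive, 2 zero pivots.
The rank is the number of nonzero pivots: 1.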